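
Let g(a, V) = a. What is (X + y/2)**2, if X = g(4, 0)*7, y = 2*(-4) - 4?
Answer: 484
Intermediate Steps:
y = -12 (y = -8 - 4 = -12)
X = 28 (X = 4*7 = 28)
(X + y/2)**2 = (28 - 12/2)**2 = (28 - 12*1/2)**2 = (28 - 6)**2 = 22**2 = 484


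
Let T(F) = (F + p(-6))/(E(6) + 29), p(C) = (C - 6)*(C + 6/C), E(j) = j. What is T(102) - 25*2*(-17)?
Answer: 29936/35 ≈ 855.31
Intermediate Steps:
p(C) = (-6 + C)*(C + 6/C)
T(F) = 12/5 + F/35 (T(F) = (F + (6 + (-6)² - 36/(-6) - 6*(-6)))/(6 + 29) = (F + (6 + 36 - 36*(-⅙) + 36))/35 = (F + (6 + 36 + 6 + 36))*(1/35) = (F + 84)*(1/35) = (84 + F)*(1/35) = 12/5 + F/35)
T(102) - 25*2*(-17) = (12/5 + (1/35)*102) - 25*2*(-17) = (12/5 + 102/35) - 50*(-17) = 186/35 - 1*(-850) = 186/35 + 850 = 29936/35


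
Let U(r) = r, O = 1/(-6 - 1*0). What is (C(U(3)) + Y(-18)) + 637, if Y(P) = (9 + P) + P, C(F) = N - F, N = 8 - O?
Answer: 3691/6 ≈ 615.17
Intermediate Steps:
O = -⅙ (O = 1/(-6 + 0) = 1/(-6) = -⅙ ≈ -0.16667)
N = 49/6 (N = 8 - 1*(-⅙) = 8 + ⅙ = 49/6 ≈ 8.1667)
C(F) = 49/6 - F
Y(P) = 9 + 2*P
(C(U(3)) + Y(-18)) + 637 = ((49/6 - 1*3) + (9 + 2*(-18))) + 637 = ((49/6 - 3) + (9 - 36)) + 637 = (31/6 - 27) + 637 = -131/6 + 637 = 3691/6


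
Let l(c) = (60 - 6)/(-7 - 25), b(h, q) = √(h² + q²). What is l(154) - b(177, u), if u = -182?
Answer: -27/16 - √64453 ≈ -255.56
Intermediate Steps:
l(c) = -27/16 (l(c) = 54/(-32) = 54*(-1/32) = -27/16)
l(154) - b(177, u) = -27/16 - √(177² + (-182)²) = -27/16 - √(31329 + 33124) = -27/16 - √64453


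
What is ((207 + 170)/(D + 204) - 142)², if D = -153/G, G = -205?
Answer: 34608288860161/1761732729 ≈ 19644.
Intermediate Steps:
D = 153/205 (D = -153/(-205) = -153*(-1/205) = 153/205 ≈ 0.74634)
((207 + 170)/(D + 204) - 142)² = ((207 + 170)/(153/205 + 204) - 142)² = (377/(41973/205) - 142)² = (377*(205/41973) - 142)² = (77285/41973 - 142)² = (-5882881/41973)² = 34608288860161/1761732729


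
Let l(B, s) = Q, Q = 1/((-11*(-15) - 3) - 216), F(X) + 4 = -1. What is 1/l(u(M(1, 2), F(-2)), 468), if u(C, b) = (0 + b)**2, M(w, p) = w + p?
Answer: -54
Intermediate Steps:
M(w, p) = p + w
F(X) = -5 (F(X) = -4 - 1 = -5)
u(C, b) = b**2
Q = -1/54 (Q = 1/((165 - 3) - 216) = 1/(162 - 216) = 1/(-54) = -1/54 ≈ -0.018519)
l(B, s) = -1/54
1/l(u(M(1, 2), F(-2)), 468) = 1/(-1/54) = -54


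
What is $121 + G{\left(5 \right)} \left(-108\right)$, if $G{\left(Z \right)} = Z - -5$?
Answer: $-959$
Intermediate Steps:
$G{\left(Z \right)} = 5 + Z$ ($G{\left(Z \right)} = Z + 5 = 5 + Z$)
$121 + G{\left(5 \right)} \left(-108\right) = 121 + \left(5 + 5\right) \left(-108\right) = 121 + 10 \left(-108\right) = 121 - 1080 = -959$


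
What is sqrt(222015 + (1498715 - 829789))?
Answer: sqrt(890941) ≈ 943.90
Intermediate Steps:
sqrt(222015 + (1498715 - 829789)) = sqrt(222015 + 668926) = sqrt(890941)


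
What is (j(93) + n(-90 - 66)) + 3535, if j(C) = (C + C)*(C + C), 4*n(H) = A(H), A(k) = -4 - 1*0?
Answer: 38130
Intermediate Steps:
A(k) = -4 (A(k) = -4 + 0 = -4)
n(H) = -1 (n(H) = (¼)*(-4) = -1)
j(C) = 4*C² (j(C) = (2*C)*(2*C) = 4*C²)
(j(93) + n(-90 - 66)) + 3535 = (4*93² - 1) + 3535 = (4*8649 - 1) + 3535 = (34596 - 1) + 3535 = 34595 + 3535 = 38130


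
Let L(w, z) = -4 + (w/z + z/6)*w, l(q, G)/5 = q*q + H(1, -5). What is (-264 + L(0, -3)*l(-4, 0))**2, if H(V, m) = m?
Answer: 234256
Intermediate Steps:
l(q, G) = -25 + 5*q**2 (l(q, G) = 5*(q*q - 5) = 5*(q**2 - 5) = 5*(-5 + q**2) = -25 + 5*q**2)
L(w, z) = -4 + w*(z/6 + w/z) (L(w, z) = -4 + (w/z + z*(1/6))*w = -4 + (w/z + z/6)*w = -4 + (z/6 + w/z)*w = -4 + w*(z/6 + w/z))
(-264 + L(0, -3)*l(-4, 0))**2 = (-264 + (-4 + 0**2/(-3) + (1/6)*0*(-3))*(-25 + 5*(-4)**2))**2 = (-264 + (-4 + 0*(-1/3) + 0)*(-25 + 5*16))**2 = (-264 + (-4 + 0 + 0)*(-25 + 80))**2 = (-264 - 4*55)**2 = (-264 - 220)**2 = (-484)**2 = 234256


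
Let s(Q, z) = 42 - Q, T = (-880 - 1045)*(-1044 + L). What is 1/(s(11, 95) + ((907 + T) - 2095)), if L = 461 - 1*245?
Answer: 1/1592743 ≈ 6.2785e-7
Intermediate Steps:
L = 216 (L = 461 - 245 = 216)
T = 1593900 (T = (-880 - 1045)*(-1044 + 216) = -1925*(-828) = 1593900)
1/(s(11, 95) + ((907 + T) - 2095)) = 1/((42 - 1*11) + ((907 + 1593900) - 2095)) = 1/((42 - 11) + (1594807 - 2095)) = 1/(31 + 1592712) = 1/1592743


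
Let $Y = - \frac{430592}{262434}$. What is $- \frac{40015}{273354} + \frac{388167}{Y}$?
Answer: $- \frac{240052605379087}{1014690048} \approx -2.3658 \cdot 10^{5}$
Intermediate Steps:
$Y = - \frac{215296}{131217}$ ($Y = \left(-430592\right) \frac{1}{262434} = - \frac{215296}{131217} \approx -1.6408$)
$- \frac{40015}{273354} + \frac{388167}{Y} = - \frac{40015}{273354} + \frac{388167}{- \frac{215296}{131217}} = \left(-40015\right) \frac{1}{273354} + 388167 \left(- \frac{131217}{215296}\right) = - \frac{40015}{273354} - \frac{50934109239}{215296} = - \frac{240052605379087}{1014690048}$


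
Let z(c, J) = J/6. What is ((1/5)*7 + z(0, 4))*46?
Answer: 1426/15 ≈ 95.067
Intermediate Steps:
z(c, J) = J/6 (z(c, J) = J*(⅙) = J/6)
((1/5)*7 + z(0, 4))*46 = ((1/5)*7 + (⅙)*4)*46 = ((1*(⅕))*7 + ⅔)*46 = ((⅕)*7 + ⅔)*46 = (7/5 + ⅔)*46 = (31/15)*46 = 1426/15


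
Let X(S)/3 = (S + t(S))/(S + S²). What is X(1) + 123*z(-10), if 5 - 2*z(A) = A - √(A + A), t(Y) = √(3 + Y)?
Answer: 927 + 123*I*√5 ≈ 927.0 + 275.04*I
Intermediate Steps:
X(S) = 3*(S + √(3 + S))/(S + S²) (X(S) = 3*((S + √(3 + S))/(S + S²)) = 3*(S + √(3 + S))/(S + S²))
z(A) = 5/2 - A/2 + √2*√A/2 (z(A) = 5/2 - (A - √(A + A))/2 = 5/2 - (A - √(2*A))/2 = 5/2 - (A - √2*√A)/2 = 5/2 + (-A/2 + √2*√A/2) = 5/2 - A/2 + √2*√A/2)
X(1) + 123*z(-10) = 3*(1 + √(3 + 1))/(1*(1 + 1)) + 123*(5/2 - ½*(-10) + √2*√(-10)/2) = 3*1*(1 + √4)/2 + 123*(5/2 + 5 + √2*(I*√10)/2) = 3*1*(½)*(1 + 2) + 123*(5/2 + 5 + I*√5) = 3*1*(½)*3 + 123*(15/2 + I*√5) = 9/2 + (1845/2 + 123*I*√5) = 927 + 123*I*√5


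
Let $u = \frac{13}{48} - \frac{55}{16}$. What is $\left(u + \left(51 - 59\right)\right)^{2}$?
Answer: $\frac{4489}{36} \approx 124.69$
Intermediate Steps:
$u = - \frac{19}{6}$ ($u = 13 \cdot \frac{1}{48} - \frac{55}{16} = \frac{13}{48} - \frac{55}{16} = - \frac{19}{6} \approx -3.1667$)
$\left(u + \left(51 - 59\right)\right)^{2} = \left(- \frac{19}{6} + \left(51 - 59\right)\right)^{2} = \left(- \frac{19}{6} - 8\right)^{2} = \left(- \frac{67}{6}\right)^{2} = \frac{4489}{36}$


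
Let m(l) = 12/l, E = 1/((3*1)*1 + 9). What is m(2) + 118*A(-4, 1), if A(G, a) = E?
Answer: 95/6 ≈ 15.833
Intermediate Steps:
E = 1/12 (E = 1/(3*1 + 9) = 1/(3 + 9) = 1/12 ≈ 0.083333)
A(G, a) = 1/12
m(2) + 118*A(-4, 1) = 12/2 + 118*(1/12) = 12*(1/2) + 59/6 = 6 + 59/6 = 95/6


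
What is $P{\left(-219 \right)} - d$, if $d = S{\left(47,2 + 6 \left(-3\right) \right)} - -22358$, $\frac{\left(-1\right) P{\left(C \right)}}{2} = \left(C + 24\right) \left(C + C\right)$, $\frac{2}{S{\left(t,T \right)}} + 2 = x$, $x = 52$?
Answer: $- \frac{4829451}{25} \approx -1.9318 \cdot 10^{5}$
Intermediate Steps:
$S{\left(t,T \right)} = \frac{1}{25}$ ($S{\left(t,T \right)} = \frac{2}{-2 + 52} = \frac{2}{50} = 2 \cdot \frac{1}{50} = \frac{1}{25}$)
$P{\left(C \right)} = - 4 C \left(24 + C\right)$ ($P{\left(C \right)} = - 2 \left(C + 24\right) \left(C + C\right) = - 2 \left(24 + C\right) 2 C = - 2 \cdot 2 C \left(24 + C\right) = - 4 C \left(24 + C\right)$)
$d = \frac{558951}{25}$ ($d = \frac{1}{25} - -22358 = \frac{1}{25} + 22358 = \frac{558951}{25} \approx 22358.0$)
$P{\left(-219 \right)} - d = \left(-4\right) \left(-219\right) \left(24 - 219\right) - \frac{558951}{25} = \left(-4\right) \left(-219\right) \left(-195\right) - \frac{558951}{25} = -170820 - \frac{558951}{25} = - \frac{4829451}{25}$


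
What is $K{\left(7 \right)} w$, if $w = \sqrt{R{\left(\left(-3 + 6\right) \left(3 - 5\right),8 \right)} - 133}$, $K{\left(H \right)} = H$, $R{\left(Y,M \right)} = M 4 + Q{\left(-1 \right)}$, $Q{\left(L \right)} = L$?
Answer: $7 i \sqrt{102} \approx 70.697 i$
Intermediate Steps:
$R{\left(Y,M \right)} = -1 + 4 M$ ($R{\left(Y,M \right)} = M 4 - 1 = 4 M - 1 = -1 + 4 M$)
$w = i \sqrt{102}$ ($w = \sqrt{\left(-1 + 4 \cdot 8\right) - 133} = \sqrt{\left(-1 + 32\right) - 133} = \sqrt{31 - 133} = \sqrt{-102} = i \sqrt{102} \approx 10.1 i$)
$K{\left(7 \right)} w = 7 i \sqrt{102}$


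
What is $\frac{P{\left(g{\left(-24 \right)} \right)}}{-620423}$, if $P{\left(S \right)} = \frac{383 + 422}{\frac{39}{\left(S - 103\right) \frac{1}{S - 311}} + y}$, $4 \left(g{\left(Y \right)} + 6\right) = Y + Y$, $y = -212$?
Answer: $\frac{97405}{7954443283} \approx 1.2245 \cdot 10^{-5}$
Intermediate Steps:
$g{\left(Y \right)} = -6 + \frac{Y}{2}$ ($g{\left(Y \right)} = -6 + \frac{Y + Y}{4} = -6 + \frac{2 Y}{4} = -6 + \frac{Y}{2}$)
$P{\left(S \right)} = \frac{805}{-212 + \frac{39 \left(-311 + S\right)}{-103 + S}}$ ($P{\left(S \right)} = \frac{383 + 422}{\frac{39}{\left(S - 103\right) \frac{1}{S - 311}} - 212} = \frac{805}{\frac{39}{\left(-103 + S\right) \frac{1}{-311 + S}} - 212} = \frac{805}{\frac{39}{\frac{1}{-311 + S} \left(-103 + S\right)} - 212} = \frac{805}{39 \frac{-311 + S}{-103 + S} - 212} = \frac{805}{\frac{39 \left(-311 + S\right)}{-103 + S} - 212} = \frac{805}{-212 + \frac{39 \left(-311 + S\right)}{-103 + S}}$)
$\frac{P{\left(g{\left(-24 \right)} \right)}}{-620423} = \frac{805 \frac{1}{9707 - 173 \left(-6 + \frac{1}{2} \left(-24\right)\right)} \left(-103 + \left(-6 + \frac{1}{2} \left(-24\right)\right)\right)}{-620423} = \frac{805 \left(-103 - 18\right)}{9707 - 173 \left(-6 - 12\right)} \left(- \frac{1}{620423}\right) = \frac{805 \left(-103 - 18\right)}{9707 - -3114} \left(- \frac{1}{620423}\right) = 805 \frac{1}{9707 + 3114} \left(-121\right) \left(- \frac{1}{620423}\right) = 805 \cdot \frac{1}{12821} \left(-121\right) \left(- \frac{1}{620423}\right) = \left(- \frac{97405}{12821}\right) \left(- \frac{1}{620423}\right) = \frac{97405}{7954443283}$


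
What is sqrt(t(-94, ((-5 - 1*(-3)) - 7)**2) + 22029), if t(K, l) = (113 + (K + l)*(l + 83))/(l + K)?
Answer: 6*sqrt(104143)/13 ≈ 148.94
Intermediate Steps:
t(K, l) = (113 + (83 + l)*(K + l))/(K + l) (t(K, l) = (113 + (K + l)*(83 + l))/(K + l) = (113 + (83 + l)*(K + l))/(K + l))
sqrt(t(-94, ((-5 - 1*(-3)) - 7)**2) + 22029) = sqrt((113 + (((-5 - 1*(-3)) - 7)**2)**2 + 83*(-94) + 83*((-5 - 1*(-3)) - 7)**2 - 94*((-5 - 1*(-3)) - 7)**2)/(-94 + ((-5 - 1*(-3)) - 7)**2) + 22029) = sqrt((113 + (((-5 + 3) - 7)**2)**2 - 7802 + 83*((-5 + 3) - 7)**2 - 94*((-5 + 3) - 7)**2)/(-94 + ((-5 + 3) - 7)**2) + 22029) = sqrt((113 + ((-2 - 7)**2)**2 - 7802 + 83*(-2 - 7)**2 - 94*(-2 - 7)**2)/(-94 + (-2 - 7)**2) + 22029) = sqrt((113 + ((-9)**2)**2 - 7802 + 83*(-9)**2 - 94*(-9)**2)/(-94 + (-9)**2) + 22029) = sqrt((113 + 81**2 - 7802 + 83*81 - 94*81)/(-94 + 81) + 22029) = sqrt((113 + 6561 - 7802 + 6723 - 7614)/(-13) + 22029) = sqrt(-1/13*(-2019) + 22029) = sqrt(2019/13 + 22029) = sqrt(288396/13) = 6*sqrt(104143)/13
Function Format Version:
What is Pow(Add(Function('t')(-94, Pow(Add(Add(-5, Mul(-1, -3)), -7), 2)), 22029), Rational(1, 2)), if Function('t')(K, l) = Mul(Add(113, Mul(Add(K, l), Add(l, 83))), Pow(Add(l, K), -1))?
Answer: Mul(Rational(6, 13), Pow(104143, Rational(1, 2))) ≈ 148.94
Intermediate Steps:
Function('t')(K, l) = Mul(Pow(Add(K, l), -1), Add(113, Mul(Add(83, l), Add(K, l)))) (Function('t')(K, l) = Mul(Add(113, Mul(Add(K, l), Add(83, l))), Pow(Add(K, l), -1)) = Mul(Add(113, Mul(Add(83, l), Add(K, l))), Pow(Add(K, l), -1)) = Mul(Pow(Add(K, l), -1), Add(113, Mul(Add(83, l), Add(K, l)))))
Pow(Add(Function('t')(-94, Pow(Add(Add(-5, Mul(-1, -3)), -7), 2)), 22029), Rational(1, 2)) = Pow(Add(Mul(Pow(Add(-94, Pow(Add(Add(-5, Mul(-1, -3)), -7), 2)), -1), Add(113, Pow(Pow(Add(Add(-5, Mul(-1, -3)), -7), 2), 2), Mul(83, -94), Mul(83, Pow(Add(Add(-5, Mul(-1, -3)), -7), 2)), Mul(-94, Pow(Add(Add(-5, Mul(-1, -3)), -7), 2)))), 22029), Rational(1, 2)) = Pow(Add(Mul(Pow(Add(-94, Pow(Add(Add(-5, 3), -7), 2)), -1), Add(113, Pow(Pow(Add(Add(-5, 3), -7), 2), 2), -7802, Mul(83, Pow(Add(Add(-5, 3), -7), 2)), Mul(-94, Pow(Add(Add(-5, 3), -7), 2)))), 22029), Rational(1, 2)) = Pow(Add(Mul(Pow(Add(-94, Pow(Add(-2, -7), 2)), -1), Add(113, Pow(Pow(Add(-2, -7), 2), 2), -7802, Mul(83, Pow(Add(-2, -7), 2)), Mul(-94, Pow(Add(-2, -7), 2)))), 22029), Rational(1, 2)) = Pow(Add(Mul(Pow(Add(-94, Pow(-9, 2)), -1), Add(113, Pow(Pow(-9, 2), 2), -7802, Mul(83, Pow(-9, 2)), Mul(-94, Pow(-9, 2)))), 22029), Rational(1, 2)) = Pow(Add(Mul(Pow(Add(-94, 81), -1), Add(113, Pow(81, 2), -7802, Mul(83, 81), Mul(-94, 81))), 22029), Rational(1, 2)) = Pow(Add(Mul(Pow(-13, -1), Add(113, 6561, -7802, 6723, -7614)), 22029), Rational(1, 2)) = Pow(Add(Mul(Rational(-1, 13), -2019), 22029), Rational(1, 2)) = Pow(Add(Rational(2019, 13), 22029), Rational(1, 2)) = Pow(Rational(288396, 13), Rational(1, 2)) = Mul(Rational(6, 13), Pow(104143, Rational(1, 2)))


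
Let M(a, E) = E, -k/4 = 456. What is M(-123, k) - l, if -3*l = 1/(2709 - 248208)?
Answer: -1343370529/736497 ≈ -1824.0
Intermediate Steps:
k = -1824 (k = -4*456 = -1824)
l = 1/736497 (l = -1/(3*(2709 - 248208)) = -⅓/(-245499) = -⅓*(-1/245499) = 1/736497 ≈ 1.3578e-6)
M(-123, k) - l = -1824 - 1*1/736497 = -1824 - 1/736497 = -1343370529/736497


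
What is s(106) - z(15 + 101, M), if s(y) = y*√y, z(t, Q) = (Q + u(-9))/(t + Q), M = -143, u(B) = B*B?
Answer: -62/27 + 106*√106 ≈ 1089.0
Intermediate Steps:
u(B) = B²
z(t, Q) = (81 + Q)/(Q + t) (z(t, Q) = (Q + (-9)²)/(t + Q) = (Q + 81)/(Q + t) = (81 + Q)/(Q + t))
s(y) = y^(3/2)
s(106) - z(15 + 101, M) = 106^(3/2) - (81 - 143)/(-143 + (15 + 101)) = 106*√106 - (-62)/(-143 + 116) = 106*√106 - (-62)/(-27) = 106*√106 - (-1)*(-62)/27 = 106*√106 - 1*62/27 = 106*√106 - 62/27 = -62/27 + 106*√106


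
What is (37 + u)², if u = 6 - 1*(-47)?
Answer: 8100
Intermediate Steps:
u = 53 (u = 6 + 47 = 53)
(37 + u)² = (37 + 53)² = 90² = 8100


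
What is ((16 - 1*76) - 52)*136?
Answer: -15232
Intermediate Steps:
((16 - 1*76) - 52)*136 = ((16 - 76) - 52)*136 = (-60 - 52)*136 = -112*136 = -15232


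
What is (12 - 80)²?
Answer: 4624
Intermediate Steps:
(12 - 80)² = (-68)² = 4624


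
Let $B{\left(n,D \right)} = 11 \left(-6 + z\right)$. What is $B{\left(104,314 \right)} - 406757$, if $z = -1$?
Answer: $-406834$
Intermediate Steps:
$B{\left(n,D \right)} = -77$ ($B{\left(n,D \right)} = 11 \left(-6 - 1\right) = 11 \left(-7\right) = -77$)
$B{\left(104,314 \right)} - 406757 = -77 - 406757 = -406834$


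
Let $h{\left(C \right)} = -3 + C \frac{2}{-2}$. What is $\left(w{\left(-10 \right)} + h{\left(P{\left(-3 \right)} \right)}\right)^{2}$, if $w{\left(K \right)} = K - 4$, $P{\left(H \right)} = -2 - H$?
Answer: $324$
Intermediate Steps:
$w{\left(K \right)} = -4 + K$ ($w{\left(K \right)} = K - 4 = -4 + K$)
$h{\left(C \right)} = -3 - C$ ($h{\left(C \right)} = -3 + C 2 \left(- \frac{1}{2}\right) = -3 + C \left(-1\right) = -3 - C$)
$\left(w{\left(-10 \right)} + h{\left(P{\left(-3 \right)} \right)}\right)^{2} = \left(\left(-4 - 10\right) - \left(1 + 3\right)\right)^{2} = \left(-14 - 4\right)^{2} = \left(-18\right)^{2} = 324$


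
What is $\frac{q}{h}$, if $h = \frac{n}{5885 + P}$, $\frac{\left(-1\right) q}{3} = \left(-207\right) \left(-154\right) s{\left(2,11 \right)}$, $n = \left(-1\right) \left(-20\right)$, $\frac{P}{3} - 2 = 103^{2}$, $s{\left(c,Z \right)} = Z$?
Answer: $- \frac{9919588833}{5} \approx -1.9839 \cdot 10^{9}$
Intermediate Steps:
$P = 31833$ ($P = 6 + 3 \cdot 103^{2} = 6 + 3 \cdot 10609 = 6 + 31827 = 31833$)
$n = 20$
$q = -1051974$ ($q = - 3 \left(-207\right) \left(-154\right) 11 = - 3 \cdot 31878 \cdot 11 = \left(-3\right) 350658 = -1051974$)
$h = \frac{10}{18859}$ ($h = \frac{1}{5885 + 31833} \cdot 20 = \frac{1}{37718} \cdot 20 = \frac{10}{18859} \approx 0.00053025$)
$\frac{q}{h} = - \frac{1051974}{\frac{10}{18859}} = \left(-1051974\right) \frac{18859}{10} = - \frac{9919588833}{5}$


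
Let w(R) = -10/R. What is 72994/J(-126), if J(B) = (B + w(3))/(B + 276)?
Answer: -8211825/97 ≈ -84658.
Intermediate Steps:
J(B) = (-10/3 + B)/(276 + B) (J(B) = (B - 10/3)/(B + 276) = (B - 10*⅓)/(276 + B) = (B - 10/3)/(276 + B) = (-10/3 + B)/(276 + B))
72994/J(-126) = 72994/(((-10/3 - 126)/(276 - 126))) = 72994/((-388/3/150)) = 72994/(((1/150)*(-388/3))) = 72994/(-194/225) = 72994*(-225/194) = -8211825/97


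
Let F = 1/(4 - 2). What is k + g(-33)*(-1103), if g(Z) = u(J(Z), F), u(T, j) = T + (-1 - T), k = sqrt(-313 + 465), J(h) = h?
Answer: 1103 + 2*sqrt(38) ≈ 1115.3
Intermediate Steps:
k = 2*sqrt(38) (k = sqrt(152) = 2*sqrt(38) ≈ 12.329)
F = 1/2 ≈ 0.50000
u(T, j) = -1
g(Z) = -1
k + g(-33)*(-1103) = 2*sqrt(38) - 1*(-1103) = 2*sqrt(38) + 1103 = 1103 + 2*sqrt(38)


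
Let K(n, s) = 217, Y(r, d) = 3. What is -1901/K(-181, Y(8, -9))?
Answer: -1901/217 ≈ -8.7604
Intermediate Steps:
-1901/K(-181, Y(8, -9)) = -1901/217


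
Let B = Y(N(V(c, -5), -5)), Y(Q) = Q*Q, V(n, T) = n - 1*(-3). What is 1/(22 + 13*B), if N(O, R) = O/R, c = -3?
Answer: 1/22 ≈ 0.045455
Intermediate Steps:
V(n, T) = 3 + n (V(n, T) = n + 3 = 3 + n)
Y(Q) = Q²
B = 0 (B = ((3 - 3)/(-5))² = (0*(-⅕))² = 0² = 0)
1/(22 + 13*B) = 1/(22 + 13*0) = 1/(22 + 0) = 1/22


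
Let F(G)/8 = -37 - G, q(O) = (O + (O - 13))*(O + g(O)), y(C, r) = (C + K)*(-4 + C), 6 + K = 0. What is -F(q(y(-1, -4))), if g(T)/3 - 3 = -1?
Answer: 18992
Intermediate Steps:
g(T) = 6 (g(T) = 9 + 3*(-1) = 9 - 3 = 6)
K = -6 (K = -6 + 0 = -6)
y(C, r) = (-6 + C)*(-4 + C) (y(C, r) = (C - 6)*(-4 + C) = (-6 + C)*(-4 + C))
q(O) = (-13 + 2*O)*(6 + O) (q(O) = (O + (O - 13))*(O + 6) = (O + (-13 + O))*(6 + O) = (-13 + 2*O)*(6 + O))
F(G) = -296 - 8*G (F(G) = 8*(-37 - G) = -296 - 8*G)
-F(q(y(-1, -4))) = -(-296 - 8*(-78 - (24 + (-1)**2 - 10*(-1)) + 2*(24 + (-1)**2 - 10*(-1))**2)) = -(-296 - 8*(-78 - (24 + 1 + 10) + 2*(24 + 1 + 10)**2)) = -(-296 - 8*(-78 - 1*35 + 2*35**2)) = -(-296 - 8*(-78 - 35 + 2*1225)) = -(-296 - 8*(-78 - 35 + 2450)) = -(-296 - 8*2337) = -(-296 - 18696) = -1*(-18992) = 18992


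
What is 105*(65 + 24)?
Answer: 9345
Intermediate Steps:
105*(65 + 24) = 105*89 = 9345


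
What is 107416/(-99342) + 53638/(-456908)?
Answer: -13601933981/11347538634 ≈ -1.1987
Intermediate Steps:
107416/(-99342) + 53638/(-456908) = 107416*(-1/99342) + 53638*(-1/456908) = -53708/49671 - 26819/228454 = -13601933981/11347538634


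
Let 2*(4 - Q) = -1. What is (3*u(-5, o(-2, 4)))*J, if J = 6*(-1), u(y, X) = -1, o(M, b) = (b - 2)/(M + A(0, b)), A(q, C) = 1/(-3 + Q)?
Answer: 18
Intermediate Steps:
Q = 9/2 (Q = 4 - ½*(-1) = 4 + ½ = 9/2 ≈ 4.5000)
A(q, C) = ⅔ (A(q, C) = 1/(-3 + 9/2) = 1/(3/2) = ⅔)
o(M, b) = (-2 + b)/(⅔ + M) (o(M, b) = (b - 2)/(M + ⅔) = (-2 + b)/(⅔ + M))
J = -6
(3*u(-5, o(-2, 4)))*J = (3*(-1))*(-6) = -3*(-6) = 18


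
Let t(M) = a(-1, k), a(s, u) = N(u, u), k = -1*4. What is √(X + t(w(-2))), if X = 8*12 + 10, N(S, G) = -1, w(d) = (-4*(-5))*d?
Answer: √105 ≈ 10.247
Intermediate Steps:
w(d) = 20*d
k = -4
a(s, u) = -1
t(M) = -1
X = 106 (X = 96 + 10 = 106)
√(X + t(w(-2))) = √(106 - 1) = √105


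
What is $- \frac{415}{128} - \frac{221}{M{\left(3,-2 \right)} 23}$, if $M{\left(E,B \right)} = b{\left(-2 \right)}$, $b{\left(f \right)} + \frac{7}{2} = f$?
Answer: $- \frac{48419}{32384} \approx -1.4952$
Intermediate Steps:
$b{\left(f \right)} = - \frac{7}{2} + f$
$M{\left(E,B \right)} = - \frac{11}{2}$ ($M{\left(E,B \right)} = - \frac{7}{2} - 2 = - \frac{11}{2}$)
$- \frac{415}{128} - \frac{221}{M{\left(3,-2 \right)} 23} = - \frac{415}{128} - \frac{221}{\left(- \frac{11}{2}\right) 23} = \left(-415\right) \frac{1}{128} - \frac{221}{- \frac{253}{2}} = - \frac{415}{128} - - \frac{442}{253} = - \frac{415}{128} + \frac{442}{253} = - \frac{48419}{32384}$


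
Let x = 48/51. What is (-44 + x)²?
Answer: 535824/289 ≈ 1854.1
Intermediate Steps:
x = 16/17 (x = 48*(1/51) = 16/17 ≈ 0.94118)
(-44 + x)² = (-44 + 16/17)² = (-732/17)² = 535824/289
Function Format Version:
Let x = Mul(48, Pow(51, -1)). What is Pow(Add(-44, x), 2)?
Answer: Rational(535824, 289) ≈ 1854.1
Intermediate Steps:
x = Rational(16, 17) (x = Mul(48, Rational(1, 51)) = Rational(16, 17) ≈ 0.94118)
Pow(Add(-44, x), 2) = Pow(Add(-44, Rational(16, 17)), 2) = Pow(Rational(-732, 17), 2) = Rational(535824, 289)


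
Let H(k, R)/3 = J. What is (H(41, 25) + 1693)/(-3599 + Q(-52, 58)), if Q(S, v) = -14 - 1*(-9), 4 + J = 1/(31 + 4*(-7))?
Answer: -841/1802 ≈ -0.46670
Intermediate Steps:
J = -11/3 (J = -4 + 1/(31 + 4*(-7)) = -4 + 1/(31 - 28) = -4 + 1/3 = -4 + ⅓ = -11/3 ≈ -3.6667)
H(k, R) = -11 (H(k, R) = 3*(-11/3) = -11)
Q(S, v) = -5 (Q(S, v) = -14 + 9 = -5)
(H(41, 25) + 1693)/(-3599 + Q(-52, 58)) = (-11 + 1693)/(-3599 - 5) = 1682/(-3604) = 1682*(-1/3604) = -841/1802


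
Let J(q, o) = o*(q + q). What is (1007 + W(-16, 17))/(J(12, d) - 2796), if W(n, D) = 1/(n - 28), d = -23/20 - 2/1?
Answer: -73845/210584 ≈ -0.35067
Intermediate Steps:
d = -63/20 (d = -23*1/20 - 2*1 = -23/20 - 2 = -63/20 ≈ -3.1500)
W(n, D) = 1/(-28 + n)
J(q, o) = 2*o*q (J(q, o) = o*(2*q) = 2*o*q)
(1007 + W(-16, 17))/(J(12, d) - 2796) = (1007 + 1/(-28 - 16))/(2*(-63/20)*12 - 2796) = (1007 + 1/(-44))/(-378/5 - 2796) = (1007 - 1/44)/(-14358/5) = (44307/44)*(-5/14358) = -73845/210584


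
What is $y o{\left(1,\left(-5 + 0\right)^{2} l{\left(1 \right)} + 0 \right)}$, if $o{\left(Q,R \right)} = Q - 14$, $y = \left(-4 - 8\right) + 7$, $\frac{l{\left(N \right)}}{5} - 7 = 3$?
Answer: $65$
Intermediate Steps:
$l{\left(N \right)} = 50$ ($l{\left(N \right)} = 35 + 5 \cdot 3 = 35 + 15 = 50$)
$y = -5$ ($y = -12 + 7 = -5$)
$o{\left(Q,R \right)} = -14 + Q$ ($o{\left(Q,R \right)} = Q - 14 = -14 + Q$)
$y o{\left(1,\left(-5 + 0\right)^{2} l{\left(1 \right)} + 0 \right)} = - 5 \left(-14 + 1\right) = \left(-5\right) \left(-13\right) = 65$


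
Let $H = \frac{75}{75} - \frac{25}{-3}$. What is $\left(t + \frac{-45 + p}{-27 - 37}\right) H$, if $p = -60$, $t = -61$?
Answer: $- \frac{26593}{48} \approx -554.02$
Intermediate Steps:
$H = \frac{28}{3}$ ($H = 75 \cdot \frac{1}{75} - - \frac{25}{3} = 1 + \frac{25}{3} = \frac{28}{3} \approx 9.3333$)
$\left(t + \frac{-45 + p}{-27 - 37}\right) H = \left(-61 + \frac{-45 - 60}{-27 - 37}\right) \frac{28}{3} = \left(-61 - \frac{105}{-64}\right) \frac{28}{3} = \left(-61 - - \frac{105}{64}\right) \frac{28}{3} = \left(-61 + \frac{105}{64}\right) \frac{28}{3} = \left(- \frac{3799}{64}\right) \frac{28}{3} = - \frac{26593}{48}$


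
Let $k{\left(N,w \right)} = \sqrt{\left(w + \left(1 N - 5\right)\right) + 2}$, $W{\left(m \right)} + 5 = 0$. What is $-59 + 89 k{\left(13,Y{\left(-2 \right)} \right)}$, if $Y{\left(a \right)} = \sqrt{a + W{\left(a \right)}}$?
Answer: $-59 + 89 \sqrt{10 + i \sqrt{7}} \approx 224.85 + 36.915 i$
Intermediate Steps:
$W{\left(m \right)} = -5$ ($W{\left(m \right)} = -5 + 0 = -5$)
$Y{\left(a \right)} = \sqrt{-5 + a}$ ($Y{\left(a \right)} = \sqrt{a - 5} = \sqrt{-5 + a}$)
$k{\left(N,w \right)} = \sqrt{-3 + N + w}$ ($k{\left(N,w \right)} = \sqrt{\left(w + \left(N - 5\right)\right) + 2} = \sqrt{\left(w + \left(-5 + N\right)\right) + 2} = \sqrt{\left(-5 + N + w\right) + 2} = \sqrt{-3 + N + w}$)
$-59 + 89 k{\left(13,Y{\left(-2 \right)} \right)} = -59 + 89 \sqrt{-3 + 13 + \sqrt{-5 - 2}} = -59 + 89 \sqrt{-3 + 13 + \sqrt{-7}} = -59 + 89 \sqrt{-3 + 13 + i \sqrt{7}} = -59 + 89 \sqrt{10 + i \sqrt{7}}$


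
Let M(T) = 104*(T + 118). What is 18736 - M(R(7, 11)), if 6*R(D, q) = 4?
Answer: 19184/3 ≈ 6394.7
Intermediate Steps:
R(D, q) = 2/3 (R(D, q) = (1/6)*4 = 2/3)
M(T) = 12272 + 104*T (M(T) = 104*(118 + T) = 12272 + 104*T)
18736 - M(R(7, 11)) = 18736 - (12272 + 104*(2/3)) = 18736 - (12272 + 208/3) = 18736 - 1*37024/3 = 18736 - 37024/3 = 19184/3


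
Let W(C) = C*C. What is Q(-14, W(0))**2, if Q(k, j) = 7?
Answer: 49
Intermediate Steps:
W(C) = C**2
Q(-14, W(0))**2 = 7**2 = 49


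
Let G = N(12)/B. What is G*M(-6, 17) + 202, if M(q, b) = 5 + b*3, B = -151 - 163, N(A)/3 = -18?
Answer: 33226/157 ≈ 211.63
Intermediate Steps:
N(A) = -54 (N(A) = 3*(-18) = -54)
B = -314
G = 27/157 (G = -54/(-314) = -54*(-1/314) = 27/157 ≈ 0.17197)
M(q, b) = 5 + 3*b
G*M(-6, 17) + 202 = 27*(5 + 3*17)/157 + 202 = 27*(5 + 51)/157 + 202 = (27/157)*56 + 202 = 1512/157 + 202 = 33226/157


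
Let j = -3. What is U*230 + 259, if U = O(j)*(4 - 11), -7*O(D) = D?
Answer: -431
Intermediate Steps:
O(D) = -D/7
U = -3 (U = (-1/7*(-3))*(4 - 11) = (3/7)*(-7) = -3)
U*230 + 259 = -3*230 + 259 = -690 + 259 = -431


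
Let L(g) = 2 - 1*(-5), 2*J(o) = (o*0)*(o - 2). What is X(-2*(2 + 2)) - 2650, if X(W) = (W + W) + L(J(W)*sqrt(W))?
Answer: -2659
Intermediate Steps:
J(o) = 0 (J(o) = ((o*0)*(o - 2))/2 = (0*(-2 + o))/2 = (1/2)*0 = 0)
L(g) = 7 (L(g) = 2 + 5 = 7)
X(W) = 7 + 2*W (X(W) = (W + W) + 7 = 2*W + 7 = 7 + 2*W)
X(-2*(2 + 2)) - 2650 = (7 + 2*(-2*(2 + 2))) - 2650 = (7 + 2*(-2*4)) - 2650 = (7 + 2*(-8)) - 2650 = (7 - 16) - 2650 = -9 - 2650 = -2659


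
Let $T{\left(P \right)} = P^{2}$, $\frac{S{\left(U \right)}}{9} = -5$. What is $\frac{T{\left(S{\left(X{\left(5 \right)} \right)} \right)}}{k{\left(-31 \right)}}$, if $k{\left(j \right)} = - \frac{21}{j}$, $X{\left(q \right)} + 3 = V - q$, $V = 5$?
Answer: $\frac{20925}{7} \approx 2989.3$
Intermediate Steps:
$X{\left(q \right)} = 2 - q$ ($X{\left(q \right)} = -3 - \left(-5 + q\right) = 2 - q$)
$S{\left(U \right)} = -45$ ($S{\left(U \right)} = 9 \left(-5\right) = -45$)
$\frac{T{\left(S{\left(X{\left(5 \right)} \right)} \right)}}{k{\left(-31 \right)}} = \frac{\left(-45\right)^{2}}{\left(-21\right) \frac{1}{-31}} = \frac{2025}{\left(-21\right) \left(- \frac{1}{31}\right)} = \frac{2025}{\frac{21}{31}} = 2025 \cdot \frac{31}{21} = \frac{20925}{7}$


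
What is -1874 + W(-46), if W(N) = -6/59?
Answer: -110572/59 ≈ -1874.1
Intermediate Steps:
W(N) = -6/59 (W(N) = -6*1/59 = -6/59)
-1874 + W(-46) = -1874 - 6/59 = -110572/59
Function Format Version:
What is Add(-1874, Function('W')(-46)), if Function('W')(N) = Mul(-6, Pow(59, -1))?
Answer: Rational(-110572, 59) ≈ -1874.1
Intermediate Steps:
Function('W')(N) = Rational(-6, 59) (Function('W')(N) = Mul(-6, Rational(1, 59)) = Rational(-6, 59))
Add(-1874, Function('W')(-46)) = Add(-1874, Rational(-6, 59)) = Rational(-110572, 59)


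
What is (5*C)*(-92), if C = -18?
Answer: 8280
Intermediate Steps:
(5*C)*(-92) = (5*(-18))*(-92) = -90*(-92) = 8280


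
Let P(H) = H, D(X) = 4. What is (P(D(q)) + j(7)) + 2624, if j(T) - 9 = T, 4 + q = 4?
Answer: 2644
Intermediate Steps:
q = 0 (q = -4 + 4 = 0)
j(T) = 9 + T
(P(D(q)) + j(7)) + 2624 = (4 + (9 + 7)) + 2624 = (4 + 16) + 2624 = 20 + 2624 = 2644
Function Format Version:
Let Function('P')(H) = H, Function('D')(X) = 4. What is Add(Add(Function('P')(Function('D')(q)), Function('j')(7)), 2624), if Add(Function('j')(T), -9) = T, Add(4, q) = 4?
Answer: 2644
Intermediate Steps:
q = 0 (q = Add(-4, 4) = 0)
Function('j')(T) = Add(9, T)
Add(Add(Function('P')(Function('D')(q)), Function('j')(7)), 2624) = Add(Add(4, Add(9, 7)), 2624) = Add(Add(4, 16), 2624) = Add(20, 2624) = 2644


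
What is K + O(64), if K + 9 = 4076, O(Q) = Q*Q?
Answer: 8163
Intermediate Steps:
O(Q) = Q²
K = 4067 (K = -9 + 4076 = 4067)
K + O(64) = 4067 + 64² = 4067 + 4096 = 8163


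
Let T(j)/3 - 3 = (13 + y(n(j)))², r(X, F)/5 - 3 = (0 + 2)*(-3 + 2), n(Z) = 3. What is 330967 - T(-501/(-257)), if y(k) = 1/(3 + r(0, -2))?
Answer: 21148237/64 ≈ 3.3044e+5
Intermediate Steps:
r(X, F) = 5 (r(X, F) = 15 + 5*((0 + 2)*(-3 + 2)) = 15 + 5*(2*(-1)) = 15 + 5*(-2) = 15 - 10 = 5)
y(k) = ⅛ (y(k) = 1/(3 + 5) = 1/8 = ⅛)
T(j) = 33651/64 (T(j) = 9 + 3*(13 + ⅛)² = 9 + 3*(105/8)² = 9 + 3*(11025/64) = 9 + 33075/64 = 33651/64)
330967 - T(-501/(-257)) = 330967 - 1*33651/64 = 330967 - 33651/64 = 21148237/64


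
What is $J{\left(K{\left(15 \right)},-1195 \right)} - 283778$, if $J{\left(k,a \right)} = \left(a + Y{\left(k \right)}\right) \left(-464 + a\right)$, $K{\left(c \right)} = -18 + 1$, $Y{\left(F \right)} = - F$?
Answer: $1670524$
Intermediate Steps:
$K{\left(c \right)} = -17$
$J{\left(k,a \right)} = \left(-464 + a\right) \left(a - k\right)$ ($J{\left(k,a \right)} = \left(a - k\right) \left(-464 + a\right) = \left(-464 + a\right) \left(a - k\right)$)
$J{\left(K{\left(15 \right)},-1195 \right)} - 283778 = \left(\left(-1195\right)^{2} - -554480 + 464 \left(-17\right) - \left(-1195\right) \left(-17\right)\right) - 283778 = \left(1428025 + 554480 - 7888 - 20315\right) - 283778 = 1954302 - 283778 = 1670524$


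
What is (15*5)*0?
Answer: 0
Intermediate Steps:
(15*5)*0 = 75*0 = 0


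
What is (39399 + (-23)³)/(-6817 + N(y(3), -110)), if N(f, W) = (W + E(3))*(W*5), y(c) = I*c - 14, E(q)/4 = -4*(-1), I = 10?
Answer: 27232/44883 ≈ 0.60673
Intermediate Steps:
E(q) = 16 (E(q) = 4*(-4*(-1)) = 4*4 = 16)
y(c) = -14 + 10*c (y(c) = 10*c - 14 = -14 + 10*c)
N(f, W) = 5*W*(16 + W) (N(f, W) = (W + 16)*(W*5) = (16 + W)*(5*W) = 5*W*(16 + W))
(39399 + (-23)³)/(-6817 + N(y(3), -110)) = (39399 + (-23)³)/(-6817 + 5*(-110)*(16 - 110)) = (39399 - 12167)/(-6817 + 5*(-110)*(-94)) = 27232/(-6817 + 51700) = 27232/44883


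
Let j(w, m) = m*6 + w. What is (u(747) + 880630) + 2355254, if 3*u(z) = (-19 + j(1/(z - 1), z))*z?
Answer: 3242989815/746 ≈ 4.3472e+6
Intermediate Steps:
j(w, m) = w + 6*m (j(w, m) = 6*m + w = w + 6*m)
u(z) = z*(-19 + 1/(-1 + z) + 6*z)/3 (u(z) = ((-19 + (1/(z - 1) + 6*z))*z)/3 = ((-19 + (1/(-1 + z) + 6*z))*z)/3 = ((-19 + 1/(-1 + z) + 6*z)*z)/3 = (z*(-19 + 1/(-1 + z) + 6*z))/3 = z*(-19 + 1/(-1 + z) + 6*z)/3)
(u(747) + 880630) + 2355254 = ((⅓)*747*(1 + (-1 + 747)*(-19 + 6*747))/(-1 + 747) + 880630) + 2355254 = ((⅓)*747*(1 + 746*(-19 + 4482))/746 + 880630) + 2355254 = ((⅓)*747*(1/746)*(1 + 746*4463) + 880630) + 2355254 = ((⅓)*747*(1/746)*(1 + 3329398) + 880630) + 2355254 = ((⅓)*747*(1/746)*3329399 + 880630) + 2355254 = (829020351/746 + 880630) + 2355254 = 1485970331/746 + 2355254 = 3242989815/746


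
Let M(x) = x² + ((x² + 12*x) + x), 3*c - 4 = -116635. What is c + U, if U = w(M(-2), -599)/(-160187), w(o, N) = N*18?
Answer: -6227579217/160187 ≈ -38877.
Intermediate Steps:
c = -38877 (c = 4/3 + (⅓)*(-116635) = 4/3 - 116635/3 = -38877)
M(x) = 2*x² + 13*x (M(x) = x² + (x² + 13*x) = 2*x² + 13*x)
w(o, N) = 18*N
U = 10782/160187 (U = (18*(-599))/(-160187) = -10782*(-1/160187) = 10782/160187 ≈ 0.067309)
c + U = -38877 + 10782/160187 = -6227579217/160187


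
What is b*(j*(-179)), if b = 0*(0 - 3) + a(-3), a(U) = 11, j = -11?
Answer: 21659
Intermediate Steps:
b = 11 (b = 0*(0 - 3) + 11 = 0*(-3) + 11 = 0 + 11 = 11)
b*(j*(-179)) = 11*(-11*(-179)) = 11*1969 = 21659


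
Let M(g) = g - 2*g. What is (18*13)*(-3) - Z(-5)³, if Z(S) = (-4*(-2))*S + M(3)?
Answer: 78805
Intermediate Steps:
M(g) = -g
Z(S) = -3 + 8*S (Z(S) = (-4*(-2))*S - 1*3 = 8*S - 3 = -3 + 8*S)
(18*13)*(-3) - Z(-5)³ = (18*13)*(-3) - (-3 + 8*(-5))³ = 234*(-3) - (-3 - 40)³ = -702 - 1*(-43)³ = -702 - 1*(-79507) = -702 + 79507 = 78805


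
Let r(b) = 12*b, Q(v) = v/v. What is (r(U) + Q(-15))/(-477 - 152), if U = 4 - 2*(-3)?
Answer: -121/629 ≈ -0.19237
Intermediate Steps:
U = 10 (U = 4 + 6 = 10)
Q(v) = 1
(r(U) + Q(-15))/(-477 - 152) = (12*10 + 1)/(-477 - 152) = (120 + 1)/(-629) = 121*(-1/629) = -121/629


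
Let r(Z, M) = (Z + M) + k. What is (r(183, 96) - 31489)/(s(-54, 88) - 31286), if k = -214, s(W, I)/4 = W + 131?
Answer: 15712/15489 ≈ 1.0144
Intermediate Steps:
s(W, I) = 524 + 4*W (s(W, I) = 4*(W + 131) = 4*(131 + W) = 524 + 4*W)
r(Z, M) = -214 + M + Z (r(Z, M) = (Z + M) - 214 = (M + Z) - 214 = -214 + M + Z)
(r(183, 96) - 31489)/(s(-54, 88) - 31286) = ((-214 + 96 + 183) - 31489)/((524 + 4*(-54)) - 31286) = (65 - 31489)/((524 - 216) - 31286) = -31424/(308 - 31286) = -31424/(-30978) = -31424*(-1/30978) = 15712/15489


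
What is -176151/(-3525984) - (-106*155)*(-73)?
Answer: -1409676591203/1175328 ≈ -1.1994e+6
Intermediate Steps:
-176151/(-3525984) - (-106*155)*(-73) = -176151*(-1/3525984) - (-16430)*(-73) = 58717/1175328 - 1*1199390 = 58717/1175328 - 1199390 = -1409676591203/1175328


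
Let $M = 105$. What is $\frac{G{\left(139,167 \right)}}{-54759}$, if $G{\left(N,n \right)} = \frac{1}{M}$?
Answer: $- \frac{1}{5749695} \approx -1.7392 \cdot 10^{-7}$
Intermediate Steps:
$G{\left(N,n \right)} = \frac{1}{105}$
$\frac{G{\left(139,167 \right)}}{-54759} = \frac{1}{105 \left(-54759\right)} = \frac{1}{105} \left(- \frac{1}{54759}\right) = - \frac{1}{5749695}$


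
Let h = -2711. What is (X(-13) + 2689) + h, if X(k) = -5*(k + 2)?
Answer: 33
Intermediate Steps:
X(k) = -10 - 5*k (X(k) = -5*(2 + k) = -10 - 5*k)
(X(-13) + 2689) + h = ((-10 - 5*(-13)) + 2689) - 2711 = ((-10 + 65) + 2689) - 2711 = (55 + 2689) - 2711 = 2744 - 2711 = 33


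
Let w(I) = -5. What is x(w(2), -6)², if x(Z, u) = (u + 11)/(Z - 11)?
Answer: 25/256 ≈ 0.097656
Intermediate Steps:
x(Z, u) = (11 + u)/(-11 + Z)
x(w(2), -6)² = ((11 - 6)/(-11 - 5))² = (5/(-16))² = (-1/16*5)² = (-5/16)² = 25/256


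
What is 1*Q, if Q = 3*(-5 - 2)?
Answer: -21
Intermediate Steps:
Q = -21 (Q = 3*(-7) = -21)
1*Q = 1*(-21) = -21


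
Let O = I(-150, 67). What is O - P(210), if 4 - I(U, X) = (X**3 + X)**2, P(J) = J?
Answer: -90498689106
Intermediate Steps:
I(U, X) = 4 - (X + X**3)**2 (I(U, X) = 4 - (X**3 + X)**2 = 4 - (X + X**3)**2)
O = -90498688896 (O = 4 - 1*67**2*(1 + 67**2)**2 = 4 - 1*4489*(1 + 4489)**2 = 4 - 1*4489*4490**2 = 4 - 1*4489*20160100 = 4 - 90498688900 = -90498688896)
O - P(210) = -90498688896 - 1*210 = -90498688896 - 210 = -90498689106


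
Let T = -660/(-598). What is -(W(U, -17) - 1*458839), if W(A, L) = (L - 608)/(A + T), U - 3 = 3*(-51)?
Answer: 4085465081/8904 ≈ 4.5884e+5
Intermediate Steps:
T = 330/299 (T = -660*(-1/598) = 330/299 ≈ 1.1037)
U = -150 (U = 3 + 3*(-51) = 3 - 153 = -150)
W(A, L) = (-608 + L)/(330/299 + A) (W(A, L) = (L - 608)/(A + 330/299) = (-608 + L)/(330/299 + A))
-(W(U, -17) - 1*458839) = -(299*(-608 - 17)/(330 + 299*(-150)) - 1*458839) = -(299*(-625)/(330 - 44850) - 458839) = -(299*(-625)/(-44520) - 458839) = -(299*(-1/44520)*(-625) - 458839) = -(37375/8904 - 458839) = -1*(-4085465081/8904) = 4085465081/8904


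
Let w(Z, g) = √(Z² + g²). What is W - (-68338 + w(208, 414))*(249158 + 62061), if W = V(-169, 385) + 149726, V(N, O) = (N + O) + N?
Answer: 21268233795 - 622438*√53665 ≈ 2.1124e+10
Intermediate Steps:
V(N, O) = O + 2*N
W = 149773 (W = (385 + 2*(-169)) + 149726 = (385 - 338) + 149726 = 47 + 149726 = 149773)
W - (-68338 + w(208, 414))*(249158 + 62061) = 149773 - (-68338 + √(208² + 414²))*(249158 + 62061) = 149773 - (-68338 + √(43264 + 171396))*311219 = 149773 - (-68338 + √214660)*311219 = 149773 - (-68338 + 2*√53665)*311219 = 149773 - (-21268084022 + 622438*√53665) = 149773 + (21268084022 - 622438*√53665) = 21268233795 - 622438*√53665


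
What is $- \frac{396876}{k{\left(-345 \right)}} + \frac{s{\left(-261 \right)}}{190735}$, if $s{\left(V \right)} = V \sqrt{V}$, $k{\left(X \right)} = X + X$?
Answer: $\frac{66146}{115} - \frac{783 i \sqrt{29}}{190735} \approx 575.18 - 0.022107 i$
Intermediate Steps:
$k{\left(X \right)} = 2 X$
$s{\left(V \right)} = V^{\frac{3}{2}}$
$- \frac{396876}{k{\left(-345 \right)}} + \frac{s{\left(-261 \right)}}{190735} = - \frac{396876}{2 \left(-345\right)} + \frac{\left(-261\right)^{\frac{3}{2}}}{190735} = - \frac{396876}{-690} + - 783 i \sqrt{29} \cdot \frac{1}{190735} = \left(-396876\right) \left(- \frac{1}{690}\right) - \frac{783 i \sqrt{29}}{190735} = \frac{66146}{115} - \frac{783 i \sqrt{29}}{190735}$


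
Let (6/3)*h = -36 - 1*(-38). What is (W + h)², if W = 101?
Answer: 10404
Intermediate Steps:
h = 1 (h = (-36 - 1*(-38))/2 = (-36 + 38)/2 = (½)*2 = 1)
(W + h)² = (101 + 1)² = 102² = 10404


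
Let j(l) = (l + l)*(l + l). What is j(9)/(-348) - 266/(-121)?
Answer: 4447/3509 ≈ 1.2673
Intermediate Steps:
j(l) = 4*l² (j(l) = (2*l)*(2*l) = 4*l²)
j(9)/(-348) - 266/(-121) = (4*9²)/(-348) - 266/(-121) = (4*81)*(-1/348) - 266*(-1/121) = 324*(-1/348) + 266/121 = -27/29 + 266/121 = 4447/3509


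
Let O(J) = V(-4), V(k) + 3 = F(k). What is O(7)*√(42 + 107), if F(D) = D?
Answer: -7*√149 ≈ -85.446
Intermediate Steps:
V(k) = -3 + k
O(J) = -7 (O(J) = -3 - 4 = -7)
O(7)*√(42 + 107) = -7*√(42 + 107) = -7*√149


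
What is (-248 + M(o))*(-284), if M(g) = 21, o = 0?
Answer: 64468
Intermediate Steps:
(-248 + M(o))*(-284) = (-248 + 21)*(-284) = -227*(-284) = 64468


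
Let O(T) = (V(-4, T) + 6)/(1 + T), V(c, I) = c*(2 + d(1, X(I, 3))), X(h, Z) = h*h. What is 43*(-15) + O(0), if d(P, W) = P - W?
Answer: -651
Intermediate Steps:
X(h, Z) = h**2
V(c, I) = c*(3 - I**2) (V(c, I) = c*(2 + (1 - I**2)) = c*(3 - I**2))
O(T) = (-6 + 4*T**2)/(1 + T) (O(T) = (-4*(3 - T**2) + 6)/(1 + T) = ((-12 + 4*T**2) + 6)/(1 + T) = (-6 + 4*T**2)/(1 + T))
43*(-15) + O(0) = 43*(-15) + 2*(-3 + 2*0**2)/(1 + 0) = -645 + 2*(-3 + 2*0)/1 = -645 + 2*1*(-3 + 0) = -645 + 2*1*(-3) = -645 - 6 = -651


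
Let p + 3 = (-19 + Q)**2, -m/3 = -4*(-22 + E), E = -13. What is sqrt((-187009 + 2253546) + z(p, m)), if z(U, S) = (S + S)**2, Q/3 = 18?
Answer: sqrt(2772137) ≈ 1665.0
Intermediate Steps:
Q = 54 (Q = 3*18 = 54)
m = -420 (m = -(-12)*(-22 - 13) = -(-12)*(-35) = -3*140 = -420)
p = 1222 (p = -3 + (-19 + 54)**2 = -3 + 35**2 = -3 + 1225 = 1222)
z(U, S) = 4*S**2 (z(U, S) = (2*S)**2 = 4*S**2)
sqrt((-187009 + 2253546) + z(p, m)) = sqrt((-187009 + 2253546) + 4*(-420)**2) = sqrt(2066537 + 4*176400) = sqrt(2066537 + 705600) = sqrt(2772137)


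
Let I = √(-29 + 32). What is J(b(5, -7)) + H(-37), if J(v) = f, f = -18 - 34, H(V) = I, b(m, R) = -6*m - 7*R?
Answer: -52 + √3 ≈ -50.268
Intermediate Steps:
b(m, R) = -7*R - 6*m
I = √3 ≈ 1.7320
H(V) = √3
f = -52
J(v) = -52
J(b(5, -7)) + H(-37) = -52 + √3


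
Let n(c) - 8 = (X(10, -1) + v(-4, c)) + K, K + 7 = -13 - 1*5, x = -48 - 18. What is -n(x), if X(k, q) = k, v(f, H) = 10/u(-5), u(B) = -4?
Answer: 19/2 ≈ 9.5000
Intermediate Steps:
x = -66
v(f, H) = -5/2 (v(f, H) = 10/(-4) = 10*(-¼) = -5/2)
K = -25 (K = -7 + (-13 - 1*5) = -7 + (-13 - 5) = -7 - 18 = -25)
n(c) = -19/2 (n(c) = 8 + ((10 - 5/2) - 25) = 8 + (15/2 - 25) = 8 - 35/2 = -19/2)
-n(x) = -1*(-19/2) = 19/2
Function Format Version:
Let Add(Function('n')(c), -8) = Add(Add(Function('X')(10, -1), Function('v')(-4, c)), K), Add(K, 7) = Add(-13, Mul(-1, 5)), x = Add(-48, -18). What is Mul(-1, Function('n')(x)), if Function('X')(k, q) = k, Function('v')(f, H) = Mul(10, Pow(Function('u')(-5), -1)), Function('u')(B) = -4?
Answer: Rational(19, 2) ≈ 9.5000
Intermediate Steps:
x = -66
Function('v')(f, H) = Rational(-5, 2) (Function('v')(f, H) = Mul(10, Pow(-4, -1)) = Mul(10, Rational(-1, 4)) = Rational(-5, 2))
K = -25 (K = Add(-7, Add(-13, Mul(-1, 5))) = Add(-7, Add(-13, -5)) = Add(-7, -18) = -25)
Function('n')(c) = Rational(-19, 2) (Function('n')(c) = Add(8, Add(Add(10, Rational(-5, 2)), -25)) = Add(8, Add(Rational(15, 2), -25)) = Add(8, Rational(-35, 2)) = Rational(-19, 2))
Mul(-1, Function('n')(x)) = Mul(-1, Rational(-19, 2)) = Rational(19, 2)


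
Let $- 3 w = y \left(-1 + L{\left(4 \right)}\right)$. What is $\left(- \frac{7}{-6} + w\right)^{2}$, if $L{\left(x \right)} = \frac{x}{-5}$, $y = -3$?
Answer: $\frac{361}{900} \approx 0.40111$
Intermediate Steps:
$L{\left(x \right)} = - \frac{x}{5}$ ($L{\left(x \right)} = x \left(- \frac{1}{5}\right) = - \frac{x}{5}$)
$w = - \frac{9}{5}$ ($w = - \frac{\left(-3\right) \left(-1 - \frac{4}{5}\right)}{3} = - \frac{\left(-3\right) \left(- \frac{9}{5}\right)}{3} = \left(- \frac{1}{3}\right) \frac{27}{5} = - \frac{9}{5} \approx -1.8$)
$\left(- \frac{7}{-6} + w\right)^{2} = \left(- \frac{7}{-6} - \frac{9}{5}\right)^{2} = \left(\left(-7\right) \left(- \frac{1}{6}\right) - \frac{9}{5}\right)^{2} = \left(\frac{7}{6} - \frac{9}{5}\right)^{2} = \left(- \frac{19}{30}\right)^{2} = \frac{361}{900}$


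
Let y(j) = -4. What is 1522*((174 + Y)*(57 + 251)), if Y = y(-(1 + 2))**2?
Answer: 89067440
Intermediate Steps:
Y = 16 (Y = (-4)**2 = 16)
1522*((174 + Y)*(57 + 251)) = 1522*((174 + 16)*(57 + 251)) = 1522*(190*308) = 1522*58520 = 89067440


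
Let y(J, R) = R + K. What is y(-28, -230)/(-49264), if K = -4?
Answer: 117/24632 ≈ 0.0047499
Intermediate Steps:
y(J, R) = -4 + R (y(J, R) = R - 4 = -4 + R)
y(-28, -230)/(-49264) = (-4 - 230)/(-49264) = -234*(-1/49264) = 117/24632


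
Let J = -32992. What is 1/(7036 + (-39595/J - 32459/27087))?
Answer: 893654304/6287753305381 ≈ 0.00014213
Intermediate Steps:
1/(7036 + (-39595/J - 32459/27087)) = 1/(7036 + (-39595/(-32992) - 32459/27087)) = 1/(7036 + (-39595*(-1/32992) - 32459*1/27087)) = 1/(7036 + (39595/32992 - 32459/27087)) = 1/(7036 + 1622437/893654304) = 1/(6287753305381/893654304) = 893654304/6287753305381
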